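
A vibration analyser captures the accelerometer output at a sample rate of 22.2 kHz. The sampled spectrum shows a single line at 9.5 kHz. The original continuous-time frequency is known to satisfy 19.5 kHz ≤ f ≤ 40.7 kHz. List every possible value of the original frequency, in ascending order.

31.7 kHz, 34.9 kHz

Frequencies that alias to 9.5 kHz are k·fs ± 9.5 kHz for integer k ≥ 0.
k=0: 9.5 kHz.
k=1: 12.7 kHz, 31.7 kHz.
k=2: 34.9 kHz, 53.9 kHz.
k=3: 57.1 kHz, 76.1 kHz.
Within [19.5 kHz, 40.7 kHz]: 31.7 kHz, 34.9 kHz.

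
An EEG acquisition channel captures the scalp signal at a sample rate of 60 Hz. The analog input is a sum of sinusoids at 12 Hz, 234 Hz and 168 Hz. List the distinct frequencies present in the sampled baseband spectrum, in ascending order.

6 Hz, 12 Hz

fs/2 = 30 Hz.
12 Hz ≤ fs/2 = 30 Hz, passes unchanged.
234 Hz mod fs = 54 Hz.
54 Hz > fs/2 = 30 Hz, folds to fs − 54 Hz = 6 Hz.
168 Hz mod fs = 48 Hz.
48 Hz > fs/2 = 30 Hz, folds to fs − 48 Hz = 12 Hz.
Distinct values: {6 Hz, 12 Hz}.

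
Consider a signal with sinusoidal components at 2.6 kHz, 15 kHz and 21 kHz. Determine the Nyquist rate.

Highest-frequency component: 21 kHz.
Nyquist rate = 2 × 21 kHz = 42 kHz.

42 kHz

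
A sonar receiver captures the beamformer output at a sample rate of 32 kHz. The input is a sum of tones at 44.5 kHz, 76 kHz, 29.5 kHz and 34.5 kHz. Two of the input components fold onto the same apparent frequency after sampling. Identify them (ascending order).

29.5 kHz, 34.5 kHz

fs/2 = 16 kHz.
44.5 kHz mod fs = 12.5 kHz.
12.5 kHz ≤ fs/2 = 16 kHz, appears at 12.5 kHz.
76 kHz mod fs = 12 kHz.
12 kHz ≤ fs/2 = 16 kHz, appears at 12 kHz.
29.5 kHz > fs/2 = 16 kHz, folds to fs − 29.5 kHz = 2.5 kHz.
34.5 kHz mod fs = 2.5 kHz.
2.5 kHz ≤ fs/2 = 16 kHz, appears at 2.5 kHz.
29.5 kHz and 34.5 kHz both map to 2.5 kHz.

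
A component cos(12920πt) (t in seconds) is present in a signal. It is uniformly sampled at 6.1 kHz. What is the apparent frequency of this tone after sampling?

0.36 kHz

ω = 12920π rad/s → f = ω/(2π) = 6460 Hz = 6.46 kHz.
6.46 kHz mod fs = 0.36 kHz.
0.36 kHz ≤ fs/2 = 3.05 kHz, appears at 0.36 kHz.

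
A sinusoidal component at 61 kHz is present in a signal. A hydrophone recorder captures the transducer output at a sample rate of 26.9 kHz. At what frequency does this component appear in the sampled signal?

7.2 kHz

61 kHz mod fs = 7.2 kHz.
7.2 kHz ≤ fs/2 = 13.45 kHz, appears at 7.2 kHz.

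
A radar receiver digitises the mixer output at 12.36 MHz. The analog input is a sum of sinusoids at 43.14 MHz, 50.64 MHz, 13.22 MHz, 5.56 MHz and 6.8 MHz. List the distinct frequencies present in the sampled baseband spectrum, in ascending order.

fs/2 = 6.18 MHz.
43.14 MHz mod fs = 6.06 MHz.
6.06 MHz ≤ fs/2 = 6.18 MHz, appears at 6.06 MHz.
50.64 MHz mod fs = 1.2 MHz.
1.2 MHz ≤ fs/2 = 6.18 MHz, appears at 1.2 MHz.
13.22 MHz mod fs = 0.86 MHz.
0.86 MHz ≤ fs/2 = 6.18 MHz, appears at 0.86 MHz.
5.56 MHz ≤ fs/2 = 6.18 MHz, passes unchanged.
6.8 MHz > fs/2 = 6.18 MHz, folds to fs − 6.8 MHz = 5.56 MHz.
Distinct values: {0.86 MHz, 1.2 MHz, 5.56 MHz, 6.06 MHz}.

0.86 MHz, 1.2 MHz, 5.56 MHz, 6.06 MHz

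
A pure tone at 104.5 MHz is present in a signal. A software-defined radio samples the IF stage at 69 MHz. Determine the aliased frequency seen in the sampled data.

33.5 MHz

104.5 MHz mod fs = 35.5 MHz.
35.5 MHz > fs/2 = 34.5 MHz, folds to fs − 35.5 MHz = 33.5 MHz.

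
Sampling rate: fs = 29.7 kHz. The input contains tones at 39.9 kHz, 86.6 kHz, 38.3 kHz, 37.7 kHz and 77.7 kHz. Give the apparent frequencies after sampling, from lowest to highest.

fs/2 = 14.85 kHz.
39.9 kHz mod fs = 10.2 kHz.
10.2 kHz ≤ fs/2 = 14.85 kHz, appears at 10.2 kHz.
86.6 kHz mod fs = 27.2 kHz.
27.2 kHz > fs/2 = 14.85 kHz, folds to fs − 27.2 kHz = 2.5 kHz.
38.3 kHz mod fs = 8.6 kHz.
8.6 kHz ≤ fs/2 = 14.85 kHz, appears at 8.6 kHz.
37.7 kHz mod fs = 8 kHz.
8 kHz ≤ fs/2 = 14.85 kHz, appears at 8 kHz.
77.7 kHz mod fs = 18.3 kHz.
18.3 kHz > fs/2 = 14.85 kHz, folds to fs − 18.3 kHz = 11.4 kHz.
Distinct values: {2.5 kHz, 8 kHz, 8.6 kHz, 10.2 kHz, 11.4 kHz}.

2.5 kHz, 8 kHz, 8.6 kHz, 10.2 kHz, 11.4 kHz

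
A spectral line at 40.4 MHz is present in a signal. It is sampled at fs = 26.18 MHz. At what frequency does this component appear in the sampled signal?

40.4 MHz mod fs = 14.22 MHz.
14.22 MHz > fs/2 = 13.09 MHz, folds to fs − 14.22 MHz = 11.96 MHz.

11.96 MHz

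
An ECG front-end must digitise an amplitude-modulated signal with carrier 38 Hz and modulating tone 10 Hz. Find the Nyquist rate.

AM sidebands sit at fc ± fm = 28 Hz and 48 Hz.
Highest-frequency component: 48 Hz.
Nyquist rate = 2 × 48 Hz = 96 Hz.

96 Hz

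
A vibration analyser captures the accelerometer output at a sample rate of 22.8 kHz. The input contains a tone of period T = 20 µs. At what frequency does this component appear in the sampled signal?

4.4 kHz

T = 20 µs → f = 1/T = 50 kHz.
50 kHz mod fs = 4.4 kHz.
4.4 kHz ≤ fs/2 = 11.4 kHz, appears at 4.4 kHz.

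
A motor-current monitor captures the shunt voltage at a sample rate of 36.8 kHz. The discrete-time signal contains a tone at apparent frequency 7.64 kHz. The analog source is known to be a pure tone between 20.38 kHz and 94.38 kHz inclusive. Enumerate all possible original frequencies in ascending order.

Frequencies that alias to 7.64 kHz are k·fs ± 7.64 kHz for integer k ≥ 0.
k=0: 7.64 kHz.
k=1: 29.16 kHz, 44.44 kHz.
k=2: 65.96 kHz, 81.24 kHz.
k=3: 102.76 kHz, 118.04 kHz.
Within [20.38 kHz, 94.38 kHz]: 29.16 kHz, 44.44 kHz, 65.96 kHz, 81.24 kHz.

29.16 kHz, 44.44 kHz, 65.96 kHz, 81.24 kHz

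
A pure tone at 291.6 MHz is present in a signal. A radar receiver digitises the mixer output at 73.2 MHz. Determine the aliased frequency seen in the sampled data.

1.2 MHz

291.6 MHz mod fs = 72 MHz.
72 MHz > fs/2 = 36.6 MHz, folds to fs − 72 MHz = 1.2 MHz.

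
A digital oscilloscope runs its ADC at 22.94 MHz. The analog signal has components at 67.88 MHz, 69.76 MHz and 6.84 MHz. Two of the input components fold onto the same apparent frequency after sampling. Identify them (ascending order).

67.88 MHz, 69.76 MHz

fs/2 = 11.47 MHz.
67.88 MHz mod fs = 22 MHz.
22 MHz > fs/2 = 11.47 MHz, folds to fs − 22 MHz = 0.94 MHz.
69.76 MHz mod fs = 0.94 MHz.
0.94 MHz ≤ fs/2 = 11.47 MHz, appears at 0.94 MHz.
6.84 MHz ≤ fs/2 = 11.47 MHz, passes unchanged.
67.88 MHz and 69.76 MHz both map to 0.94 MHz.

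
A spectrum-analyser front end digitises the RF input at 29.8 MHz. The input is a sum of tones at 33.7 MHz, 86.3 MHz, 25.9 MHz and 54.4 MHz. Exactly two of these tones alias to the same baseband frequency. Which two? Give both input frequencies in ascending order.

25.9 MHz, 33.7 MHz

fs/2 = 14.9 MHz.
33.7 MHz mod fs = 3.9 MHz.
3.9 MHz ≤ fs/2 = 14.9 MHz, appears at 3.9 MHz.
86.3 MHz mod fs = 26.7 MHz.
26.7 MHz > fs/2 = 14.9 MHz, folds to fs − 26.7 MHz = 3.1 MHz.
25.9 MHz > fs/2 = 14.9 MHz, folds to fs − 25.9 MHz = 3.9 MHz.
54.4 MHz mod fs = 24.6 MHz.
24.6 MHz > fs/2 = 14.9 MHz, folds to fs − 24.6 MHz = 5.2 MHz.
25.9 MHz and 33.7 MHz both map to 3.9 MHz.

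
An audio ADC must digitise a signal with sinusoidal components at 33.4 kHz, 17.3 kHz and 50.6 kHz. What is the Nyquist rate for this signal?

101.2 kHz

Highest-frequency component: 50.6 kHz.
Nyquist rate = 2 × 50.6 kHz = 101.2 kHz.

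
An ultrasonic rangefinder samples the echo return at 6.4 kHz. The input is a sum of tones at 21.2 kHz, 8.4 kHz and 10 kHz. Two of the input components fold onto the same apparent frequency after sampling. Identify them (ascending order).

8.4 kHz, 21.2 kHz

fs/2 = 3.2 kHz.
21.2 kHz mod fs = 2 kHz.
2 kHz ≤ fs/2 = 3.2 kHz, appears at 2 kHz.
8.4 kHz mod fs = 2 kHz.
2 kHz ≤ fs/2 = 3.2 kHz, appears at 2 kHz.
10 kHz mod fs = 3.6 kHz.
3.6 kHz > fs/2 = 3.2 kHz, folds to fs − 3.6 kHz = 2.8 kHz.
8.4 kHz and 21.2 kHz both map to 2 kHz.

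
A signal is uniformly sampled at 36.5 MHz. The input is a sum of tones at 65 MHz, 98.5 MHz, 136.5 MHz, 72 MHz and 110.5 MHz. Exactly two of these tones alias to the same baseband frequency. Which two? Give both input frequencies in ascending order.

72 MHz, 110.5 MHz

fs/2 = 18.25 MHz.
65 MHz mod fs = 28.5 MHz.
28.5 MHz > fs/2 = 18.25 MHz, folds to fs − 28.5 MHz = 8 MHz.
98.5 MHz mod fs = 25.5 MHz.
25.5 MHz > fs/2 = 18.25 MHz, folds to fs − 25.5 MHz = 11 MHz.
136.5 MHz mod fs = 27 MHz.
27 MHz > fs/2 = 18.25 MHz, folds to fs − 27 MHz = 9.5 MHz.
72 MHz mod fs = 35.5 MHz.
35.5 MHz > fs/2 = 18.25 MHz, folds to fs − 35.5 MHz = 1 MHz.
110.5 MHz mod fs = 1 MHz.
1 MHz ≤ fs/2 = 18.25 MHz, appears at 1 MHz.
72 MHz and 110.5 MHz both map to 1 MHz.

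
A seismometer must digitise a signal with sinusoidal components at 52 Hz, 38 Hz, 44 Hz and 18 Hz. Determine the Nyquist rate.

104 Hz

Highest-frequency component: 52 Hz.
Nyquist rate = 2 × 52 Hz = 104 Hz.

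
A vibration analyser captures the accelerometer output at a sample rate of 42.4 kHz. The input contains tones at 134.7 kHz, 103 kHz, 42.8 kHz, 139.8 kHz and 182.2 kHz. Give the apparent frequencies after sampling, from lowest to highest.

fs/2 = 21.2 kHz.
134.7 kHz mod fs = 7.5 kHz.
7.5 kHz ≤ fs/2 = 21.2 kHz, appears at 7.5 kHz.
103 kHz mod fs = 18.2 kHz.
18.2 kHz ≤ fs/2 = 21.2 kHz, appears at 18.2 kHz.
42.8 kHz mod fs = 0.4 kHz.
0.4 kHz ≤ fs/2 = 21.2 kHz, appears at 0.4 kHz.
139.8 kHz mod fs = 12.6 kHz.
12.6 kHz ≤ fs/2 = 21.2 kHz, appears at 12.6 kHz.
182.2 kHz mod fs = 12.6 kHz.
12.6 kHz ≤ fs/2 = 21.2 kHz, appears at 12.6 kHz.
Distinct values: {0.4 kHz, 7.5 kHz, 12.6 kHz, 18.2 kHz}.

0.4 kHz, 7.5 kHz, 12.6 kHz, 18.2 kHz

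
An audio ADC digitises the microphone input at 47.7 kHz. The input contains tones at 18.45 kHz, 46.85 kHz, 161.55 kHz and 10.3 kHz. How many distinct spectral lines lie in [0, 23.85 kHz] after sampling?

3

fs/2 = 23.85 kHz.
18.45 kHz ≤ fs/2 = 23.85 kHz, passes unchanged.
46.85 kHz > fs/2 = 23.85 kHz, folds to fs − 46.85 kHz = 0.85 kHz.
161.55 kHz mod fs = 18.45 kHz.
18.45 kHz ≤ fs/2 = 23.85 kHz, appears at 18.45 kHz.
10.3 kHz ≤ fs/2 = 23.85 kHz, passes unchanged.
Distinct values: {0.85 kHz, 10.3 kHz, 18.45 kHz} → 3.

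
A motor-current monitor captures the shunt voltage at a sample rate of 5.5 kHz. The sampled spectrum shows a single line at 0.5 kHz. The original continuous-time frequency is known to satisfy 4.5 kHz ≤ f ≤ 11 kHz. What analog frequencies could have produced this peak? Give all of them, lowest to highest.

Frequencies that alias to 0.5 kHz are k·fs ± 0.5 kHz for integer k ≥ 0.
k=0: 0.5 kHz.
k=1: 5 kHz, 6 kHz.
k=2: 10.5 kHz, 11.5 kHz.
k=3: 16 kHz, 17 kHz.
Within [4.5 kHz, 11 kHz]: 5 kHz, 6 kHz, 10.5 kHz.

5 kHz, 6 kHz, 10.5 kHz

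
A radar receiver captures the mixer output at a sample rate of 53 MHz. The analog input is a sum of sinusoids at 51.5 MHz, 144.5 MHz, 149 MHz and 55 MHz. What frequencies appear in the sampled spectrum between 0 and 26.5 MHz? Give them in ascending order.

1.5 MHz, 2 MHz, 10 MHz, 14.5 MHz

fs/2 = 26.5 MHz.
51.5 MHz > fs/2 = 26.5 MHz, folds to fs − 51.5 MHz = 1.5 MHz.
144.5 MHz mod fs = 38.5 MHz.
38.5 MHz > fs/2 = 26.5 MHz, folds to fs − 38.5 MHz = 14.5 MHz.
149 MHz mod fs = 43 MHz.
43 MHz > fs/2 = 26.5 MHz, folds to fs − 43 MHz = 10 MHz.
55 MHz mod fs = 2 MHz.
2 MHz ≤ fs/2 = 26.5 MHz, appears at 2 MHz.
Distinct values: {1.5 MHz, 2 MHz, 10 MHz, 14.5 MHz}.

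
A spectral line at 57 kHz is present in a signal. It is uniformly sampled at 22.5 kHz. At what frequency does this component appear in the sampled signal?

57 kHz mod fs = 12 kHz.
12 kHz > fs/2 = 11.25 kHz, folds to fs − 12 kHz = 10.5 kHz.

10.5 kHz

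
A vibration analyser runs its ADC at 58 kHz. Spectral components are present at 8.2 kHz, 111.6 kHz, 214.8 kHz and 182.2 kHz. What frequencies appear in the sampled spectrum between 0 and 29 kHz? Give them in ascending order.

4.4 kHz, 8.2 kHz, 17.2 kHz

fs/2 = 29 kHz.
8.2 kHz ≤ fs/2 = 29 kHz, passes unchanged.
111.6 kHz mod fs = 53.6 kHz.
53.6 kHz > fs/2 = 29 kHz, folds to fs − 53.6 kHz = 4.4 kHz.
214.8 kHz mod fs = 40.8 kHz.
40.8 kHz > fs/2 = 29 kHz, folds to fs − 40.8 kHz = 17.2 kHz.
182.2 kHz mod fs = 8.2 kHz.
8.2 kHz ≤ fs/2 = 29 kHz, appears at 8.2 kHz.
Distinct values: {4.4 kHz, 8.2 kHz, 17.2 kHz}.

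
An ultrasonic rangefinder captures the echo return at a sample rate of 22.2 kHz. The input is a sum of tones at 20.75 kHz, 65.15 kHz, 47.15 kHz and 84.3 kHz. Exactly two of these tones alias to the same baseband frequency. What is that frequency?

1.45 kHz

fs/2 = 11.1 kHz.
20.75 kHz > fs/2 = 11.1 kHz, folds to fs − 20.75 kHz = 1.45 kHz.
65.15 kHz mod fs = 20.75 kHz.
20.75 kHz > fs/2 = 11.1 kHz, folds to fs − 20.75 kHz = 1.45 kHz.
47.15 kHz mod fs = 2.75 kHz.
2.75 kHz ≤ fs/2 = 11.1 kHz, appears at 2.75 kHz.
84.3 kHz mod fs = 17.7 kHz.
17.7 kHz > fs/2 = 11.1 kHz, folds to fs − 17.7 kHz = 4.5 kHz.
20.75 kHz and 65.15 kHz both map to 1.45 kHz.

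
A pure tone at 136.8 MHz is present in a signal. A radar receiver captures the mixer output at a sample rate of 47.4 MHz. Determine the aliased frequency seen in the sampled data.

136.8 MHz mod fs = 42 MHz.
42 MHz > fs/2 = 23.7 MHz, folds to fs − 42 MHz = 5.4 MHz.

5.4 MHz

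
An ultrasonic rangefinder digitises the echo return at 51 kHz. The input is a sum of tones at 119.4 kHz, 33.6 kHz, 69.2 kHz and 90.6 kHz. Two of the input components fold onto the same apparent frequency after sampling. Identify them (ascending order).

33.6 kHz, 119.4 kHz

fs/2 = 25.5 kHz.
119.4 kHz mod fs = 17.4 kHz.
17.4 kHz ≤ fs/2 = 25.5 kHz, appears at 17.4 kHz.
33.6 kHz > fs/2 = 25.5 kHz, folds to fs − 33.6 kHz = 17.4 kHz.
69.2 kHz mod fs = 18.2 kHz.
18.2 kHz ≤ fs/2 = 25.5 kHz, appears at 18.2 kHz.
90.6 kHz mod fs = 39.6 kHz.
39.6 kHz > fs/2 = 25.5 kHz, folds to fs − 39.6 kHz = 11.4 kHz.
33.6 kHz and 119.4 kHz both map to 17.4 kHz.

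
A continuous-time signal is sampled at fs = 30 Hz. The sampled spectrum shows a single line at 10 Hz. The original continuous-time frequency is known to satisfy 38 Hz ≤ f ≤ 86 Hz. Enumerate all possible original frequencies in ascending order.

Frequencies that alias to 10 Hz are k·fs ± 10 Hz for integer k ≥ 0.
k=0: 10 Hz.
k=1: 20 Hz, 40 Hz.
k=2: 50 Hz, 70 Hz.
k=3: 80 Hz, 100 Hz.
k=4: 110 Hz, 130 Hz.
Within [38 Hz, 86 Hz]: 40 Hz, 50 Hz, 70 Hz, 80 Hz.

40 Hz, 50 Hz, 70 Hz, 80 Hz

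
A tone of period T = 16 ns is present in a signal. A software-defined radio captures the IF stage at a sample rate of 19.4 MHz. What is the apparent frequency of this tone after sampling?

T = 16 ns → f = 1/T = 62.5 MHz.
62.5 MHz mod fs = 4.3 MHz.
4.3 MHz ≤ fs/2 = 9.7 MHz, appears at 4.3 MHz.

4.3 MHz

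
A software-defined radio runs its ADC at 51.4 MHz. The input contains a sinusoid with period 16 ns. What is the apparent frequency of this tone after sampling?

11.1 MHz

T = 16 ns → f = 1/T = 62.5 MHz.
62.5 MHz mod fs = 11.1 MHz.
11.1 MHz ≤ fs/2 = 25.7 MHz, appears at 11.1 MHz.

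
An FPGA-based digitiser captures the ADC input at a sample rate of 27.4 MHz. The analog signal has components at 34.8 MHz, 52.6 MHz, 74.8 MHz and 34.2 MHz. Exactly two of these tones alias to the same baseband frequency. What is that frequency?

fs/2 = 13.7 MHz.
34.8 MHz mod fs = 7.4 MHz.
7.4 MHz ≤ fs/2 = 13.7 MHz, appears at 7.4 MHz.
52.6 MHz mod fs = 25.2 MHz.
25.2 MHz > fs/2 = 13.7 MHz, folds to fs − 25.2 MHz = 2.2 MHz.
74.8 MHz mod fs = 20 MHz.
20 MHz > fs/2 = 13.7 MHz, folds to fs − 20 MHz = 7.4 MHz.
34.2 MHz mod fs = 6.8 MHz.
6.8 MHz ≤ fs/2 = 13.7 MHz, appears at 6.8 MHz.
34.8 MHz and 74.8 MHz both map to 7.4 MHz.

7.4 MHz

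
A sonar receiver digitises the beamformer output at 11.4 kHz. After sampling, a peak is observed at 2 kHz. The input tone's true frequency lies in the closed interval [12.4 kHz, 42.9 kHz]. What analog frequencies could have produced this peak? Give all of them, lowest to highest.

Frequencies that alias to 2 kHz are k·fs ± 2 kHz for integer k ≥ 0.
k=0: 2 kHz.
k=1: 9.4 kHz, 13.4 kHz.
k=2: 20.8 kHz, 24.8 kHz.
k=3: 32.2 kHz, 36.2 kHz.
k=4: 43.6 kHz, 47.6 kHz.
Within [12.4 kHz, 42.9 kHz]: 13.4 kHz, 20.8 kHz, 24.8 kHz, 32.2 kHz, 36.2 kHz.

13.4 kHz, 20.8 kHz, 24.8 kHz, 32.2 kHz, 36.2 kHz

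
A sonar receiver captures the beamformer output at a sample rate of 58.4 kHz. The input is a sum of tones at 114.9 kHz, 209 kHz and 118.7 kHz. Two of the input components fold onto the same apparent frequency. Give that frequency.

fs/2 = 29.2 kHz.
114.9 kHz mod fs = 56.5 kHz.
56.5 kHz > fs/2 = 29.2 kHz, folds to fs − 56.5 kHz = 1.9 kHz.
209 kHz mod fs = 33.8 kHz.
33.8 kHz > fs/2 = 29.2 kHz, folds to fs − 33.8 kHz = 24.6 kHz.
118.7 kHz mod fs = 1.9 kHz.
1.9 kHz ≤ fs/2 = 29.2 kHz, appears at 1.9 kHz.
114.9 kHz and 118.7 kHz both map to 1.9 kHz.

1.9 kHz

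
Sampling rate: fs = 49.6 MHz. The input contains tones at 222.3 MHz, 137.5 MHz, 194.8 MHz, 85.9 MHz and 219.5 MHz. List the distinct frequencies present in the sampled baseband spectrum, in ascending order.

fs/2 = 24.8 MHz.
222.3 MHz mod fs = 23.9 MHz.
23.9 MHz ≤ fs/2 = 24.8 MHz, appears at 23.9 MHz.
137.5 MHz mod fs = 38.3 MHz.
38.3 MHz > fs/2 = 24.8 MHz, folds to fs − 38.3 MHz = 11.3 MHz.
194.8 MHz mod fs = 46 MHz.
46 MHz > fs/2 = 24.8 MHz, folds to fs − 46 MHz = 3.6 MHz.
85.9 MHz mod fs = 36.3 MHz.
36.3 MHz > fs/2 = 24.8 MHz, folds to fs − 36.3 MHz = 13.3 MHz.
219.5 MHz mod fs = 21.1 MHz.
21.1 MHz ≤ fs/2 = 24.8 MHz, appears at 21.1 MHz.
Distinct values: {3.6 MHz, 11.3 MHz, 13.3 MHz, 21.1 MHz, 23.9 MHz}.

3.6 MHz, 11.3 MHz, 13.3 MHz, 21.1 MHz, 23.9 MHz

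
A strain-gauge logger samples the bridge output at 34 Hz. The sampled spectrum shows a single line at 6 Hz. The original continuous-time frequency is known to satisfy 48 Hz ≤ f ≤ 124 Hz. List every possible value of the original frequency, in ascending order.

62 Hz, 74 Hz, 96 Hz, 108 Hz

Frequencies that alias to 6 Hz are k·fs ± 6 Hz for integer k ≥ 0.
k=0: 6 Hz.
k=1: 28 Hz, 40 Hz.
k=2: 62 Hz, 74 Hz.
k=3: 96 Hz, 108 Hz.
k=4: 130 Hz, 142 Hz.
Within [48 Hz, 124 Hz]: 62 Hz, 74 Hz, 96 Hz, 108 Hz.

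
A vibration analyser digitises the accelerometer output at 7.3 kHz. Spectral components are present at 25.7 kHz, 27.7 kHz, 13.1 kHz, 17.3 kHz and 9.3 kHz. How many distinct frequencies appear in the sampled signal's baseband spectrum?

4

fs/2 = 3.65 kHz.
25.7 kHz mod fs = 3.8 kHz.
3.8 kHz > fs/2 = 3.65 kHz, folds to fs − 3.8 kHz = 3.5 kHz.
27.7 kHz mod fs = 5.8 kHz.
5.8 kHz > fs/2 = 3.65 kHz, folds to fs − 5.8 kHz = 1.5 kHz.
13.1 kHz mod fs = 5.8 kHz.
5.8 kHz > fs/2 = 3.65 kHz, folds to fs − 5.8 kHz = 1.5 kHz.
17.3 kHz mod fs = 2.7 kHz.
2.7 kHz ≤ fs/2 = 3.65 kHz, appears at 2.7 kHz.
9.3 kHz mod fs = 2 kHz.
2 kHz ≤ fs/2 = 3.65 kHz, appears at 2 kHz.
Distinct values: {1.5 kHz, 2 kHz, 2.7 kHz, 3.5 kHz} → 4.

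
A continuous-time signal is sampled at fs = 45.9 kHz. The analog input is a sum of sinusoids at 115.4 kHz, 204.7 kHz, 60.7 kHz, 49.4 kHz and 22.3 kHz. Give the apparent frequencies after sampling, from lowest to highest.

fs/2 = 22.95 kHz.
115.4 kHz mod fs = 23.6 kHz.
23.6 kHz > fs/2 = 22.95 kHz, folds to fs − 23.6 kHz = 22.3 kHz.
204.7 kHz mod fs = 21.1 kHz.
21.1 kHz ≤ fs/2 = 22.95 kHz, appears at 21.1 kHz.
60.7 kHz mod fs = 14.8 kHz.
14.8 kHz ≤ fs/2 = 22.95 kHz, appears at 14.8 kHz.
49.4 kHz mod fs = 3.5 kHz.
3.5 kHz ≤ fs/2 = 22.95 kHz, appears at 3.5 kHz.
22.3 kHz ≤ fs/2 = 22.95 kHz, passes unchanged.
Distinct values: {3.5 kHz, 14.8 kHz, 21.1 kHz, 22.3 kHz}.

3.5 kHz, 14.8 kHz, 21.1 kHz, 22.3 kHz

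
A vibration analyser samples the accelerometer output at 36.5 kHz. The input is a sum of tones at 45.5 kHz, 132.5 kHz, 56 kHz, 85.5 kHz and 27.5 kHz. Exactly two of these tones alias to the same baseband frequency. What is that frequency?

9 kHz

fs/2 = 18.25 kHz.
45.5 kHz mod fs = 9 kHz.
9 kHz ≤ fs/2 = 18.25 kHz, appears at 9 kHz.
132.5 kHz mod fs = 23 kHz.
23 kHz > fs/2 = 18.25 kHz, folds to fs − 23 kHz = 13.5 kHz.
56 kHz mod fs = 19.5 kHz.
19.5 kHz > fs/2 = 18.25 kHz, folds to fs − 19.5 kHz = 17 kHz.
85.5 kHz mod fs = 12.5 kHz.
12.5 kHz ≤ fs/2 = 18.25 kHz, appears at 12.5 kHz.
27.5 kHz > fs/2 = 18.25 kHz, folds to fs − 27.5 kHz = 9 kHz.
27.5 kHz and 45.5 kHz both map to 9 kHz.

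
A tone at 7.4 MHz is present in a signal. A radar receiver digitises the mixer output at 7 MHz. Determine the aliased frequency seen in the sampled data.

0.4 MHz

7.4 MHz mod fs = 0.4 MHz.
0.4 MHz ≤ fs/2 = 3.5 MHz, appears at 0.4 MHz.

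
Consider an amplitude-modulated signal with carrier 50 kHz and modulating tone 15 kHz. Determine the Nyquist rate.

AM sidebands sit at fc ± fm = 35 kHz and 65 kHz.
Highest-frequency component: 65 kHz.
Nyquist rate = 2 × 65 kHz = 130 kHz.

130 kHz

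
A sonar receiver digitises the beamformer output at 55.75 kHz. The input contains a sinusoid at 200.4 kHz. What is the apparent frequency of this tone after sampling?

200.4 kHz mod fs = 33.15 kHz.
33.15 kHz > fs/2 = 27.875 kHz, folds to fs − 33.15 kHz = 22.6 kHz.

22.6 kHz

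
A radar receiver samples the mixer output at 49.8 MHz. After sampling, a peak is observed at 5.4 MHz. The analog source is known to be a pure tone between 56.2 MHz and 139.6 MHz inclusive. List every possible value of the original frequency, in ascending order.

94.2 MHz, 105 MHz

Frequencies that alias to 5.4 MHz are k·fs ± 5.4 MHz for integer k ≥ 0.
k=0: 5.4 MHz.
k=1: 44.4 MHz, 55.2 MHz.
k=2: 94.2 MHz, 105 MHz.
k=3: 144 MHz, 154.8 MHz.
Within [56.2 MHz, 139.6 MHz]: 94.2 MHz, 105 MHz.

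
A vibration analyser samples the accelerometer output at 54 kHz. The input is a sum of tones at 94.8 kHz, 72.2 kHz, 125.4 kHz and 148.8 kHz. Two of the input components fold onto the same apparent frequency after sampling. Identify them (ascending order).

fs/2 = 27 kHz.
94.8 kHz mod fs = 40.8 kHz.
40.8 kHz > fs/2 = 27 kHz, folds to fs − 40.8 kHz = 13.2 kHz.
72.2 kHz mod fs = 18.2 kHz.
18.2 kHz ≤ fs/2 = 27 kHz, appears at 18.2 kHz.
125.4 kHz mod fs = 17.4 kHz.
17.4 kHz ≤ fs/2 = 27 kHz, appears at 17.4 kHz.
148.8 kHz mod fs = 40.8 kHz.
40.8 kHz > fs/2 = 27 kHz, folds to fs − 40.8 kHz = 13.2 kHz.
94.8 kHz and 148.8 kHz both map to 13.2 kHz.

94.8 kHz, 148.8 kHz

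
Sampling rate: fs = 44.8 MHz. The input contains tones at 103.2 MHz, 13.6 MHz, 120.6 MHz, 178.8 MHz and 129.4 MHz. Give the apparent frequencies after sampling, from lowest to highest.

fs/2 = 22.4 MHz.
103.2 MHz mod fs = 13.6 MHz.
13.6 MHz ≤ fs/2 = 22.4 MHz, appears at 13.6 MHz.
13.6 MHz ≤ fs/2 = 22.4 MHz, passes unchanged.
120.6 MHz mod fs = 31 MHz.
31 MHz > fs/2 = 22.4 MHz, folds to fs − 31 MHz = 13.8 MHz.
178.8 MHz mod fs = 44.4 MHz.
44.4 MHz > fs/2 = 22.4 MHz, folds to fs − 44.4 MHz = 0.4 MHz.
129.4 MHz mod fs = 39.8 MHz.
39.8 MHz > fs/2 = 22.4 MHz, folds to fs − 39.8 MHz = 5 MHz.
Distinct values: {0.4 MHz, 5 MHz, 13.6 MHz, 13.8 MHz}.

0.4 MHz, 5 MHz, 13.6 MHz, 13.8 MHz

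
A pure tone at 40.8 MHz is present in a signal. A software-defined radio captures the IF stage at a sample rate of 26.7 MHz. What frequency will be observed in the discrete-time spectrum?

12.6 MHz

40.8 MHz mod fs = 14.1 MHz.
14.1 MHz > fs/2 = 13.35 MHz, folds to fs − 14.1 MHz = 12.6 MHz.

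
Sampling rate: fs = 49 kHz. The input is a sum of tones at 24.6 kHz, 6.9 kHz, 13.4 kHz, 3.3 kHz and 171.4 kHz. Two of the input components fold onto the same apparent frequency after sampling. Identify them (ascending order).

24.6 kHz, 171.4 kHz

fs/2 = 24.5 kHz.
24.6 kHz > fs/2 = 24.5 kHz, folds to fs − 24.6 kHz = 24.4 kHz.
6.9 kHz ≤ fs/2 = 24.5 kHz, passes unchanged.
13.4 kHz ≤ fs/2 = 24.5 kHz, passes unchanged.
3.3 kHz ≤ fs/2 = 24.5 kHz, passes unchanged.
171.4 kHz mod fs = 24.4 kHz.
24.4 kHz ≤ fs/2 = 24.5 kHz, appears at 24.4 kHz.
24.6 kHz and 171.4 kHz both map to 24.4 kHz.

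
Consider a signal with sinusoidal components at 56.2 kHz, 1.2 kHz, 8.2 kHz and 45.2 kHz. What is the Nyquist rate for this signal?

Highest-frequency component: 56.2 kHz.
Nyquist rate = 2 × 56.2 kHz = 112.4 kHz.

112.4 kHz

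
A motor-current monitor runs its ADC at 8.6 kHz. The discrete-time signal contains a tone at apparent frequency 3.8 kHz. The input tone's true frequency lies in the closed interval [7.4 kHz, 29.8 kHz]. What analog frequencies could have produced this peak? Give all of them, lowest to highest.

Frequencies that alias to 3.8 kHz are k·fs ± 3.8 kHz for integer k ≥ 0.
k=0: 3.8 kHz.
k=1: 4.8 kHz, 12.4 kHz.
k=2: 13.4 kHz, 21 kHz.
k=3: 22 kHz, 29.6 kHz.
k=4: 30.6 kHz, 38.2 kHz.
Within [7.4 kHz, 29.8 kHz]: 12.4 kHz, 13.4 kHz, 21 kHz, 22 kHz, 29.6 kHz.

12.4 kHz, 13.4 kHz, 21 kHz, 22 kHz, 29.6 kHz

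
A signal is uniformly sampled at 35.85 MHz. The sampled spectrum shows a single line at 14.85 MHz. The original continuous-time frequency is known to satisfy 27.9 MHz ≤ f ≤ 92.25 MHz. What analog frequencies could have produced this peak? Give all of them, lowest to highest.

Frequencies that alias to 14.85 MHz are k·fs ± 14.85 MHz for integer k ≥ 0.
k=0: 14.85 MHz.
k=1: 21 MHz, 50.7 MHz.
k=2: 56.85 MHz, 86.55 MHz.
k=3: 92.7 MHz, 122.4 MHz.
Within [27.9 MHz, 92.25 MHz]: 50.7 MHz, 56.85 MHz, 86.55 MHz.

50.7 MHz, 56.85 MHz, 86.55 MHz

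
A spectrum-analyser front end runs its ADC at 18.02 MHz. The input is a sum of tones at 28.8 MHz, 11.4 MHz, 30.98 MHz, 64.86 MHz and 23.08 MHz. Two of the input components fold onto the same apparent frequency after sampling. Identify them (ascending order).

fs/2 = 9.01 MHz.
28.8 MHz mod fs = 10.78 MHz.
10.78 MHz > fs/2 = 9.01 MHz, folds to fs − 10.78 MHz = 7.24 MHz.
11.4 MHz > fs/2 = 9.01 MHz, folds to fs − 11.4 MHz = 6.62 MHz.
30.98 MHz mod fs = 12.96 MHz.
12.96 MHz > fs/2 = 9.01 MHz, folds to fs − 12.96 MHz = 5.06 MHz.
64.86 MHz mod fs = 10.8 MHz.
10.8 MHz > fs/2 = 9.01 MHz, folds to fs − 10.8 MHz = 7.22 MHz.
23.08 MHz mod fs = 5.06 MHz.
5.06 MHz ≤ fs/2 = 9.01 MHz, appears at 5.06 MHz.
23.08 MHz and 30.98 MHz both map to 5.06 MHz.

23.08 MHz, 30.98 MHz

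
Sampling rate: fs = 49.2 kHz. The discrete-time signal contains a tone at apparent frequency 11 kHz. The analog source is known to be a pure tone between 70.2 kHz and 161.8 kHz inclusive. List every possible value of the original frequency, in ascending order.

87.4 kHz, 109.4 kHz, 136.6 kHz, 158.6 kHz

Frequencies that alias to 11 kHz are k·fs ± 11 kHz for integer k ≥ 0.
k=0: 11 kHz.
k=1: 38.2 kHz, 60.2 kHz.
k=2: 87.4 kHz, 109.4 kHz.
k=3: 136.6 kHz, 158.6 kHz.
k=4: 185.8 kHz, 207.8 kHz.
Within [70.2 kHz, 161.8 kHz]: 87.4 kHz, 109.4 kHz, 136.6 kHz, 158.6 kHz.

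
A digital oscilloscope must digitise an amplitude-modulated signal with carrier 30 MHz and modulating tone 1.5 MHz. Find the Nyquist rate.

63 MHz

AM sidebands sit at fc ± fm = 28.5 MHz and 31.5 MHz.
Highest-frequency component: 31.5 MHz.
Nyquist rate = 2 × 31.5 MHz = 63 MHz.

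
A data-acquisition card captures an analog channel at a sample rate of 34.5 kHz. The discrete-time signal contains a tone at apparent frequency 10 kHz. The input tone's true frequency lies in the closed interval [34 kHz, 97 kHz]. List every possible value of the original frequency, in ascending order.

Frequencies that alias to 10 kHz are k·fs ± 10 kHz for integer k ≥ 0.
k=0: 10 kHz.
k=1: 24.5 kHz, 44.5 kHz.
k=2: 59 kHz, 79 kHz.
k=3: 93.5 kHz, 113.5 kHz.
k=4: 128 kHz, 148 kHz.
Within [34 kHz, 97 kHz]: 44.5 kHz, 59 kHz, 79 kHz, 93.5 kHz.

44.5 kHz, 59 kHz, 79 kHz, 93.5 kHz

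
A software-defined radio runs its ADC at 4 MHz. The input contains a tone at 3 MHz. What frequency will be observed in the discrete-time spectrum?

3 MHz > fs/2 = 2 MHz, folds to fs − 3 MHz = 1 MHz.

1 MHz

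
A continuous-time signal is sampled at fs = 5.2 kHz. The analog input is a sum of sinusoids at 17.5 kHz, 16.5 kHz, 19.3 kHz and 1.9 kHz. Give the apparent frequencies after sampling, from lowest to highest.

0.9 kHz, 1.5 kHz, 1.9 kHz

fs/2 = 2.6 kHz.
17.5 kHz mod fs = 1.9 kHz.
1.9 kHz ≤ fs/2 = 2.6 kHz, appears at 1.9 kHz.
16.5 kHz mod fs = 0.9 kHz.
0.9 kHz ≤ fs/2 = 2.6 kHz, appears at 0.9 kHz.
19.3 kHz mod fs = 3.7 kHz.
3.7 kHz > fs/2 = 2.6 kHz, folds to fs − 3.7 kHz = 1.5 kHz.
1.9 kHz ≤ fs/2 = 2.6 kHz, passes unchanged.
Distinct values: {0.9 kHz, 1.5 kHz, 1.9 kHz}.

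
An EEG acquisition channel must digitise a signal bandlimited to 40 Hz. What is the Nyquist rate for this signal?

80 Hz

Nyquist rate = 2 × 40 Hz = 80 Hz.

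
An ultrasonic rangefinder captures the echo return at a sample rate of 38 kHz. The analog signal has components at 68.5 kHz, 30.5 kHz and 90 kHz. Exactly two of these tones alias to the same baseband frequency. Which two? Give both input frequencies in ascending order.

fs/2 = 19 kHz.
68.5 kHz mod fs = 30.5 kHz.
30.5 kHz > fs/2 = 19 kHz, folds to fs − 30.5 kHz = 7.5 kHz.
30.5 kHz > fs/2 = 19 kHz, folds to fs − 30.5 kHz = 7.5 kHz.
90 kHz mod fs = 14 kHz.
14 kHz ≤ fs/2 = 19 kHz, appears at 14 kHz.
30.5 kHz and 68.5 kHz both map to 7.5 kHz.

30.5 kHz, 68.5 kHz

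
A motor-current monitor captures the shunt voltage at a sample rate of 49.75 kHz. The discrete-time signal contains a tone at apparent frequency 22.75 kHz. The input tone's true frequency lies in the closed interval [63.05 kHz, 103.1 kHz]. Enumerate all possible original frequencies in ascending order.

72.5 kHz, 76.75 kHz

Frequencies that alias to 22.75 kHz are k·fs ± 22.75 kHz for integer k ≥ 0.
k=0: 22.75 kHz.
k=1: 27 kHz, 72.5 kHz.
k=2: 76.75 kHz, 122.25 kHz.
k=3: 126.5 kHz, 172 kHz.
Within [63.05 kHz, 103.1 kHz]: 72.5 kHz, 76.75 kHz.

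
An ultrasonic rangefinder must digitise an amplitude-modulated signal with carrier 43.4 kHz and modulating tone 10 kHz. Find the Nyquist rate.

106.8 kHz

AM sidebands sit at fc ± fm = 33.4 kHz and 53.4 kHz.
Highest-frequency component: 53.4 kHz.
Nyquist rate = 2 × 53.4 kHz = 106.8 kHz.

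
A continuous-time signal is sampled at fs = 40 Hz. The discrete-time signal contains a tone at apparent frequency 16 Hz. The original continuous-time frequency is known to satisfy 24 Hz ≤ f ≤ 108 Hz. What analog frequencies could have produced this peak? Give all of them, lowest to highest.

Frequencies that alias to 16 Hz are k·fs ± 16 Hz for integer k ≥ 0.
k=0: 16 Hz.
k=1: 24 Hz, 56 Hz.
k=2: 64 Hz, 96 Hz.
k=3: 104 Hz, 136 Hz.
k=4: 144 Hz, 176 Hz.
Within [24 Hz, 108 Hz]: 24 Hz, 56 Hz, 64 Hz, 96 Hz, 104 Hz.

24 Hz, 56 Hz, 64 Hz, 96 Hz, 104 Hz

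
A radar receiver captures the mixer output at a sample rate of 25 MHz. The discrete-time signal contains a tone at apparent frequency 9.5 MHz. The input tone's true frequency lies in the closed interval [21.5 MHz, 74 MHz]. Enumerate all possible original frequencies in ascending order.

34.5 MHz, 40.5 MHz, 59.5 MHz, 65.5 MHz

Frequencies that alias to 9.5 MHz are k·fs ± 9.5 MHz for integer k ≥ 0.
k=0: 9.5 MHz.
k=1: 15.5 MHz, 34.5 MHz.
k=2: 40.5 MHz, 59.5 MHz.
k=3: 65.5 MHz, 84.5 MHz.
k=4: 90.5 MHz, 109.5 MHz.
Within [21.5 MHz, 74 MHz]: 34.5 MHz, 40.5 MHz, 59.5 MHz, 65.5 MHz.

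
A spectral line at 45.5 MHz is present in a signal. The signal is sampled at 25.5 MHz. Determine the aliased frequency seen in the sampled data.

45.5 MHz mod fs = 20 MHz.
20 MHz > fs/2 = 12.75 MHz, folds to fs − 20 MHz = 5.5 MHz.

5.5 MHz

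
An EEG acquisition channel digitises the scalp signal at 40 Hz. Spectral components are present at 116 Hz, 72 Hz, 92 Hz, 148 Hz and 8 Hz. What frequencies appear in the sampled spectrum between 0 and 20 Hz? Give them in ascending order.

fs/2 = 20 Hz.
116 Hz mod fs = 36 Hz.
36 Hz > fs/2 = 20 Hz, folds to fs − 36 Hz = 4 Hz.
72 Hz mod fs = 32 Hz.
32 Hz > fs/2 = 20 Hz, folds to fs − 32 Hz = 8 Hz.
92 Hz mod fs = 12 Hz.
12 Hz ≤ fs/2 = 20 Hz, appears at 12 Hz.
148 Hz mod fs = 28 Hz.
28 Hz > fs/2 = 20 Hz, folds to fs − 28 Hz = 12 Hz.
8 Hz ≤ fs/2 = 20 Hz, passes unchanged.
Distinct values: {4 Hz, 8 Hz, 12 Hz}.

4 Hz, 8 Hz, 12 Hz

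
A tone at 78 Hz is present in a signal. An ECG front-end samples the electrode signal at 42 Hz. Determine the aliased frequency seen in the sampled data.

6 Hz

78 Hz mod fs = 36 Hz.
36 Hz > fs/2 = 21 Hz, folds to fs − 36 Hz = 6 Hz.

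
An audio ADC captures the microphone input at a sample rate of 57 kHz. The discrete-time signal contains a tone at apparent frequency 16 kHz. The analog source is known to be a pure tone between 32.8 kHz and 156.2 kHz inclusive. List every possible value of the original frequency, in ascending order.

41 kHz, 73 kHz, 98 kHz, 130 kHz, 155 kHz

Frequencies that alias to 16 kHz are k·fs ± 16 kHz for integer k ≥ 0.
k=0: 16 kHz.
k=1: 41 kHz, 73 kHz.
k=2: 98 kHz, 130 kHz.
k=3: 155 kHz, 187 kHz.
k=4: 212 kHz, 244 kHz.
Within [32.8 kHz, 156.2 kHz]: 41 kHz, 73 kHz, 98 kHz, 130 kHz, 155 kHz.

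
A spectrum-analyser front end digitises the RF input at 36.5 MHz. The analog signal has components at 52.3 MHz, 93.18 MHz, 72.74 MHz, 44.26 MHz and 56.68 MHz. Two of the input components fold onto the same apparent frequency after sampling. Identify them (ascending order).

56.68 MHz, 93.18 MHz

fs/2 = 18.25 MHz.
52.3 MHz mod fs = 15.8 MHz.
15.8 MHz ≤ fs/2 = 18.25 MHz, appears at 15.8 MHz.
93.18 MHz mod fs = 20.18 MHz.
20.18 MHz > fs/2 = 18.25 MHz, folds to fs − 20.18 MHz = 16.32 MHz.
72.74 MHz mod fs = 36.24 MHz.
36.24 MHz > fs/2 = 18.25 MHz, folds to fs − 36.24 MHz = 0.26 MHz.
44.26 MHz mod fs = 7.76 MHz.
7.76 MHz ≤ fs/2 = 18.25 MHz, appears at 7.76 MHz.
56.68 MHz mod fs = 20.18 MHz.
20.18 MHz > fs/2 = 18.25 MHz, folds to fs − 20.18 MHz = 16.32 MHz.
56.68 MHz and 93.18 MHz both map to 16.32 MHz.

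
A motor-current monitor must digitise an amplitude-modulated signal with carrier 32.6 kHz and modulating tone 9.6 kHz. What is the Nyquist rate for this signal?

84.4 kHz

AM sidebands sit at fc ± fm = 23 kHz and 42.2 kHz.
Highest-frequency component: 42.2 kHz.
Nyquist rate = 2 × 42.2 kHz = 84.4 kHz.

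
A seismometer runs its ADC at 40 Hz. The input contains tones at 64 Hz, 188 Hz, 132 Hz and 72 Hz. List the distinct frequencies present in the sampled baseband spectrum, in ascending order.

8 Hz, 12 Hz, 16 Hz

fs/2 = 20 Hz.
64 Hz mod fs = 24 Hz.
24 Hz > fs/2 = 20 Hz, folds to fs − 24 Hz = 16 Hz.
188 Hz mod fs = 28 Hz.
28 Hz > fs/2 = 20 Hz, folds to fs − 28 Hz = 12 Hz.
132 Hz mod fs = 12 Hz.
12 Hz ≤ fs/2 = 20 Hz, appears at 12 Hz.
72 Hz mod fs = 32 Hz.
32 Hz > fs/2 = 20 Hz, folds to fs − 32 Hz = 8 Hz.
Distinct values: {8 Hz, 12 Hz, 16 Hz}.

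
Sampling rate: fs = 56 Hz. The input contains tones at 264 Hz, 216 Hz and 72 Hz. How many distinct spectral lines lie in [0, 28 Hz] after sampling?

2

fs/2 = 28 Hz.
264 Hz mod fs = 40 Hz.
40 Hz > fs/2 = 28 Hz, folds to fs − 40 Hz = 16 Hz.
216 Hz mod fs = 48 Hz.
48 Hz > fs/2 = 28 Hz, folds to fs − 48 Hz = 8 Hz.
72 Hz mod fs = 16 Hz.
16 Hz ≤ fs/2 = 28 Hz, appears at 16 Hz.
Distinct values: {8 Hz, 16 Hz} → 2.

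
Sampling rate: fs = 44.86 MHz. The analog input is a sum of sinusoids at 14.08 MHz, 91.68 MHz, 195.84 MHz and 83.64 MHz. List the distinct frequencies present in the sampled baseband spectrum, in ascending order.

fs/2 = 22.43 MHz.
14.08 MHz ≤ fs/2 = 22.43 MHz, passes unchanged.
91.68 MHz mod fs = 1.96 MHz.
1.96 MHz ≤ fs/2 = 22.43 MHz, appears at 1.96 MHz.
195.84 MHz mod fs = 16.4 MHz.
16.4 MHz ≤ fs/2 = 22.43 MHz, appears at 16.4 MHz.
83.64 MHz mod fs = 38.78 MHz.
38.78 MHz > fs/2 = 22.43 MHz, folds to fs − 38.78 MHz = 6.08 MHz.
Distinct values: {1.96 MHz, 6.08 MHz, 14.08 MHz, 16.4 MHz}.

1.96 MHz, 6.08 MHz, 14.08 MHz, 16.4 MHz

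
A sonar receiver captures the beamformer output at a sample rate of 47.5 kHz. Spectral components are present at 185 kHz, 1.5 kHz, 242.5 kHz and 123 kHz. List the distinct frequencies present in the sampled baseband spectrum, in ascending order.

1.5 kHz, 5 kHz, 19.5 kHz

fs/2 = 23.75 kHz.
185 kHz mod fs = 42.5 kHz.
42.5 kHz > fs/2 = 23.75 kHz, folds to fs − 42.5 kHz = 5 kHz.
1.5 kHz ≤ fs/2 = 23.75 kHz, passes unchanged.
242.5 kHz mod fs = 5 kHz.
5 kHz ≤ fs/2 = 23.75 kHz, appears at 5 kHz.
123 kHz mod fs = 28 kHz.
28 kHz > fs/2 = 23.75 kHz, folds to fs − 28 kHz = 19.5 kHz.
Distinct values: {1.5 kHz, 5 kHz, 19.5 kHz}.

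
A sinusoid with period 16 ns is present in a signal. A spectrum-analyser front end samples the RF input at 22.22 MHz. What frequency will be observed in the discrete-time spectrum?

T = 16 ns → f = 1/T = 62.5 MHz.
62.5 MHz mod fs = 18.06 MHz.
18.06 MHz > fs/2 = 11.11 MHz, folds to fs − 18.06 MHz = 4.16 MHz.

4.16 MHz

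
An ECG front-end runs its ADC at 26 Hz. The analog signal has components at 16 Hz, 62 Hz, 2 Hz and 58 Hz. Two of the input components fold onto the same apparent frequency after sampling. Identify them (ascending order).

16 Hz, 62 Hz

fs/2 = 13 Hz.
16 Hz > fs/2 = 13 Hz, folds to fs − 16 Hz = 10 Hz.
62 Hz mod fs = 10 Hz.
10 Hz ≤ fs/2 = 13 Hz, appears at 10 Hz.
2 Hz ≤ fs/2 = 13 Hz, passes unchanged.
58 Hz mod fs = 6 Hz.
6 Hz ≤ fs/2 = 13 Hz, appears at 6 Hz.
16 Hz and 62 Hz both map to 10 Hz.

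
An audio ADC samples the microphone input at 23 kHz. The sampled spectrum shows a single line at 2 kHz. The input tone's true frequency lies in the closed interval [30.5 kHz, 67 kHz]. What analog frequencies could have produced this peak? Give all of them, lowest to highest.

Frequencies that alias to 2 kHz are k·fs ± 2 kHz for integer k ≥ 0.
k=0: 2 kHz.
k=1: 21 kHz, 25 kHz.
k=2: 44 kHz, 48 kHz.
k=3: 67 kHz, 71 kHz.
k=4: 90 kHz, 94 kHz.
Within [30.5 kHz, 67 kHz]: 44 kHz, 48 kHz, 67 kHz.

44 kHz, 48 kHz, 67 kHz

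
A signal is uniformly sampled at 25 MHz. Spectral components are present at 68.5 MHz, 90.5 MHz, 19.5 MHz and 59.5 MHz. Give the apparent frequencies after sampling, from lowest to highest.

5.5 MHz, 6.5 MHz, 9.5 MHz

fs/2 = 12.5 MHz.
68.5 MHz mod fs = 18.5 MHz.
18.5 MHz > fs/2 = 12.5 MHz, folds to fs − 18.5 MHz = 6.5 MHz.
90.5 MHz mod fs = 15.5 MHz.
15.5 MHz > fs/2 = 12.5 MHz, folds to fs − 15.5 MHz = 9.5 MHz.
19.5 MHz > fs/2 = 12.5 MHz, folds to fs − 19.5 MHz = 5.5 MHz.
59.5 MHz mod fs = 9.5 MHz.
9.5 MHz ≤ fs/2 = 12.5 MHz, appears at 9.5 MHz.
Distinct values: {5.5 MHz, 6.5 MHz, 9.5 MHz}.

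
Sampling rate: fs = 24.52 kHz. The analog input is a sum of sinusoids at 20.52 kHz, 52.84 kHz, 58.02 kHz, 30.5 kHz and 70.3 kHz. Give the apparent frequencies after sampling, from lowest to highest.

3.26 kHz, 3.8 kHz, 4 kHz, 5.98 kHz, 8.98 kHz

fs/2 = 12.26 kHz.
20.52 kHz > fs/2 = 12.26 kHz, folds to fs − 20.52 kHz = 4 kHz.
52.84 kHz mod fs = 3.8 kHz.
3.8 kHz ≤ fs/2 = 12.26 kHz, appears at 3.8 kHz.
58.02 kHz mod fs = 8.98 kHz.
8.98 kHz ≤ fs/2 = 12.26 kHz, appears at 8.98 kHz.
30.5 kHz mod fs = 5.98 kHz.
5.98 kHz ≤ fs/2 = 12.26 kHz, appears at 5.98 kHz.
70.3 kHz mod fs = 21.26 kHz.
21.26 kHz > fs/2 = 12.26 kHz, folds to fs − 21.26 kHz = 3.26 kHz.
Distinct values: {3.26 kHz, 3.8 kHz, 4 kHz, 5.98 kHz, 8.98 kHz}.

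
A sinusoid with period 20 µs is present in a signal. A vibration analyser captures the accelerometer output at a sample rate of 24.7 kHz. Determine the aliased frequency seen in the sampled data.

T = 20 µs → f = 1/T = 50 kHz.
50 kHz mod fs = 0.6 kHz.
0.6 kHz ≤ fs/2 = 12.35 kHz, appears at 0.6 kHz.

0.6 kHz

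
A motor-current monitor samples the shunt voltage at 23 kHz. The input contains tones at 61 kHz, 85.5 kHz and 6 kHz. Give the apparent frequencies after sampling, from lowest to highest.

6 kHz, 6.5 kHz, 8 kHz

fs/2 = 11.5 kHz.
61 kHz mod fs = 15 kHz.
15 kHz > fs/2 = 11.5 kHz, folds to fs − 15 kHz = 8 kHz.
85.5 kHz mod fs = 16.5 kHz.
16.5 kHz > fs/2 = 11.5 kHz, folds to fs − 16.5 kHz = 6.5 kHz.
6 kHz ≤ fs/2 = 11.5 kHz, passes unchanged.
Distinct values: {6 kHz, 6.5 kHz, 8 kHz}.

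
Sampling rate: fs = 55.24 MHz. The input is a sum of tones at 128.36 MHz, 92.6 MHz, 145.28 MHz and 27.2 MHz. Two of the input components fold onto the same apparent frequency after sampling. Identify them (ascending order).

92.6 MHz, 128.36 MHz

fs/2 = 27.62 MHz.
128.36 MHz mod fs = 17.88 MHz.
17.88 MHz ≤ fs/2 = 27.62 MHz, appears at 17.88 MHz.
92.6 MHz mod fs = 37.36 MHz.
37.36 MHz > fs/2 = 27.62 MHz, folds to fs − 37.36 MHz = 17.88 MHz.
145.28 MHz mod fs = 34.8 MHz.
34.8 MHz > fs/2 = 27.62 MHz, folds to fs − 34.8 MHz = 20.44 MHz.
27.2 MHz ≤ fs/2 = 27.62 MHz, passes unchanged.
92.6 MHz and 128.36 MHz both map to 17.88 MHz.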